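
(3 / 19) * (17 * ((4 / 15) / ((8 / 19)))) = 17 / 10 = 1.70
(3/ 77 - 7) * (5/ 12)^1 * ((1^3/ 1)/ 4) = -335/ 462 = -0.73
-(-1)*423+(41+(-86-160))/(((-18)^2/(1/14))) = 1918523/4536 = 422.95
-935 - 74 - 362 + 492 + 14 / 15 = -13171 / 15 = -878.07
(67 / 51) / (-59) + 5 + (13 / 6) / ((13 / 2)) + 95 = 100612 / 1003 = 100.31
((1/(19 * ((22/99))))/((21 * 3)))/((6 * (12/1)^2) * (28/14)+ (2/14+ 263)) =1/529644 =0.00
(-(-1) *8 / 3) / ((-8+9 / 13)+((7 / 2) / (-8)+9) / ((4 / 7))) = 6656 / 19161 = 0.35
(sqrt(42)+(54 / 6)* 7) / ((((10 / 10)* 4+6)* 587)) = sqrt(42) / 5870+63 / 5870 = 0.01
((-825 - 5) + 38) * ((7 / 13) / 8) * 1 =-693 / 13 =-53.31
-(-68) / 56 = 17 / 14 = 1.21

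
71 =71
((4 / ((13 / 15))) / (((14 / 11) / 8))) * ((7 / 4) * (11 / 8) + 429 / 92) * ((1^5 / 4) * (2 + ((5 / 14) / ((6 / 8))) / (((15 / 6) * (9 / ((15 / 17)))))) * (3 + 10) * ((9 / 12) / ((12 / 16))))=13449755 / 9996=1345.51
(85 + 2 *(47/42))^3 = 6148602368/9261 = 663924.24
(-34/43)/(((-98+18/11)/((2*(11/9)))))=2057/102555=0.02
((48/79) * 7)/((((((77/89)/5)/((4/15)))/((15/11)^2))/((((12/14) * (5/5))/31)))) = 7689600/22817333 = 0.34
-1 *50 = -50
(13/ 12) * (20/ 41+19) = 10387/ 492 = 21.11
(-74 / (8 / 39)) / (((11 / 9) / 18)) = -116883 / 22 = -5312.86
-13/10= -1.30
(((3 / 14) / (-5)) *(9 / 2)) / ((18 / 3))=-0.03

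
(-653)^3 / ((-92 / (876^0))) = 278445077 / 92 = 3026576.92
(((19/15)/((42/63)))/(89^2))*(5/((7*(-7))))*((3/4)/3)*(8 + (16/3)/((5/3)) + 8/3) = -0.00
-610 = -610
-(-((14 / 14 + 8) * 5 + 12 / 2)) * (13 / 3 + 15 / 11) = 3196 / 11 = 290.55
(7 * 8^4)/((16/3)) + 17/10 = 53777/10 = 5377.70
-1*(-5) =5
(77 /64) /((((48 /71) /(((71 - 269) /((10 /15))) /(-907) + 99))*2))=82087005 /928768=88.38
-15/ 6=-5/ 2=-2.50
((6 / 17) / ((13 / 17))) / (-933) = -2 / 4043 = -0.00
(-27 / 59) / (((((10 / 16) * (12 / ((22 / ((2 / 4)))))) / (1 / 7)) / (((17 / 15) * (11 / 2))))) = -24684 / 10325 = -2.39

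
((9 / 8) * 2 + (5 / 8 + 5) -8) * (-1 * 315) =39.38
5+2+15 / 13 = 106 / 13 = 8.15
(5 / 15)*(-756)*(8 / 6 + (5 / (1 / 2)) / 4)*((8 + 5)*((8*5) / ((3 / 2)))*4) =-1339520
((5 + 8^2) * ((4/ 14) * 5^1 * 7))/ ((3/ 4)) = 920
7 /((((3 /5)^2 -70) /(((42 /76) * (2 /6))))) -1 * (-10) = 660355 /66158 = 9.98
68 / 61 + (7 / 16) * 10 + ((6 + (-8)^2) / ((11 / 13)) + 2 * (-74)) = -59.78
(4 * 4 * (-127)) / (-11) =2032 / 11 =184.73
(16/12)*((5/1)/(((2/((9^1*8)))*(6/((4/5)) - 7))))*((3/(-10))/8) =-18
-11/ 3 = -3.67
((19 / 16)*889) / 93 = 16891 / 1488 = 11.35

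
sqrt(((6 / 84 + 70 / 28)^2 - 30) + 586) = 4*sqrt(1723) / 7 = 23.72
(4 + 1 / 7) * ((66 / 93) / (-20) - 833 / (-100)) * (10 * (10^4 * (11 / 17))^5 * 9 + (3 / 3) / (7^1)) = 7565797671201000000001058754708189 / 215676278300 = 35079414995640714373366.76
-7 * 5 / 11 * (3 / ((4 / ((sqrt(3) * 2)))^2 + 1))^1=-45 / 11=-4.09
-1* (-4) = 4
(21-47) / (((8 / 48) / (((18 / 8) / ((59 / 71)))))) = -24921 / 59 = -422.39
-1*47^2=-2209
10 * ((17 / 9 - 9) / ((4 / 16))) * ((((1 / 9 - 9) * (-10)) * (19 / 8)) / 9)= -4864000 / 729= -6672.15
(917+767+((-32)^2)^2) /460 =52513 /23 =2283.17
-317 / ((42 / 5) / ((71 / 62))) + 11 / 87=-3253967 / 75516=-43.09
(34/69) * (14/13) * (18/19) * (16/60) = 3808/28405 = 0.13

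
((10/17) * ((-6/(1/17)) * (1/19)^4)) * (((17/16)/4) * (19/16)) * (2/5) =-51/877952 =-0.00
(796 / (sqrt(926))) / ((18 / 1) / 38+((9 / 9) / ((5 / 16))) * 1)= 37810 * sqrt(926) / 161587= 7.12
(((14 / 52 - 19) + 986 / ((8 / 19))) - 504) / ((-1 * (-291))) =6.25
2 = 2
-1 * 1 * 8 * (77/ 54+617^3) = -50735184716/ 27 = -1879080915.41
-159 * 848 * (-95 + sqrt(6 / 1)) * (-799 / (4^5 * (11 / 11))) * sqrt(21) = 6733173 * sqrt(21) * (-95 + sqrt(6)) / 64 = -44619866.25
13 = 13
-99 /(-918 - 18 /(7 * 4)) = 154 /1429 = 0.11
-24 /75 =-8 /25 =-0.32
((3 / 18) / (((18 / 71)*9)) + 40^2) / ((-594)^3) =-1555271 / 203716215648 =-0.00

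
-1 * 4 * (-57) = 228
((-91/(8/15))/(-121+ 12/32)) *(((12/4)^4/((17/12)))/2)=40.44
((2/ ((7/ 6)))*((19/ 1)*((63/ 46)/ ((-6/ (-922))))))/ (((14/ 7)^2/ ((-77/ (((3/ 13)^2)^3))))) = -3255407542387/ 3726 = -873700360.28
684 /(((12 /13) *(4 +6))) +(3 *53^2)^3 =5984377505571 /10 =598437750557.10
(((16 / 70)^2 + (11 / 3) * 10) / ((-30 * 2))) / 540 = -67471 / 59535000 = -0.00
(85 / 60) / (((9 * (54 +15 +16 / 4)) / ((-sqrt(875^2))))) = -1.89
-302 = -302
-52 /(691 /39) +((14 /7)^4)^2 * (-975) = -172475628 /691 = -249602.93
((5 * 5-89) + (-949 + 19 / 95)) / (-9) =1688 / 15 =112.53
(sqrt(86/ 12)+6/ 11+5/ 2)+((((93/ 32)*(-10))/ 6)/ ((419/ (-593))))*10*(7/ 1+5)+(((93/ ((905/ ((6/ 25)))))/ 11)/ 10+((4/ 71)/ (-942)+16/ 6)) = sqrt(258)/ 6+57771478012598489/ 69743629972500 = 831.02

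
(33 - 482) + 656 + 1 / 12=2485 / 12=207.08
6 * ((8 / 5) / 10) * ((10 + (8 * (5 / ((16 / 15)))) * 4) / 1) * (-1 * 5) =-768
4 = 4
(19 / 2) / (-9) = -19 / 18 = -1.06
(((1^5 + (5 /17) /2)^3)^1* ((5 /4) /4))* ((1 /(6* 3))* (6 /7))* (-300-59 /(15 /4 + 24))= -8634210 /1272467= -6.79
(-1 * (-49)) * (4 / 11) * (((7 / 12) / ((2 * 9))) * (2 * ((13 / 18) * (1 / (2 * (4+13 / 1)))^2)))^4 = 3360173089 / 70137304720296707686662144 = 0.00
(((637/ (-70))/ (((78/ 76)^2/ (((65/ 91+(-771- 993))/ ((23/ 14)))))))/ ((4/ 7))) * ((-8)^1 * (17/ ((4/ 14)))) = -103927615652/ 13455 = -7724088.86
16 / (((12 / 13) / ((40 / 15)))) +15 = 551 / 9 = 61.22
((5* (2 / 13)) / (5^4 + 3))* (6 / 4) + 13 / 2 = 53081 / 8164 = 6.50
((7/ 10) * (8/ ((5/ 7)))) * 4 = 784/ 25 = 31.36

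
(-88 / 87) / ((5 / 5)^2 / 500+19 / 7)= -308000 / 827109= -0.37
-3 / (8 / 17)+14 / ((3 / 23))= 2423 / 24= 100.96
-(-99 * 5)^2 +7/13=-3185318/13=-245024.46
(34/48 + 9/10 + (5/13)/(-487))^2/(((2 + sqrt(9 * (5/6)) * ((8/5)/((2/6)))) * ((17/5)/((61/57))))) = -90983462131429/9440681334334848 + 90983462131429 * sqrt(30)/7867234445279040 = 0.05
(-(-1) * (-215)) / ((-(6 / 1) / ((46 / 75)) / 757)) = 748673 / 45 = 16637.18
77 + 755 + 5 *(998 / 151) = 130622 / 151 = 865.05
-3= -3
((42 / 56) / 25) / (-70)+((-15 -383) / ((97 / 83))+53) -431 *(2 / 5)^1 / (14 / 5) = -237058291 / 679000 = -349.13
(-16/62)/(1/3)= -24/31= -0.77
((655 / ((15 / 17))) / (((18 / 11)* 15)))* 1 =24497 / 810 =30.24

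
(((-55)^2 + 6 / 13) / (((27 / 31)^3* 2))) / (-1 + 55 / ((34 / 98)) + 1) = 19919066957 / 1379187810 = 14.44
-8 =-8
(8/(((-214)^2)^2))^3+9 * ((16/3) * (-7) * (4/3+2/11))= -100898183185444885529802284789/198192859828552453719254488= -509.09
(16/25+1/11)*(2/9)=134/825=0.16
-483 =-483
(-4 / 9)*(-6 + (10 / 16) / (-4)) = 197 / 72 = 2.74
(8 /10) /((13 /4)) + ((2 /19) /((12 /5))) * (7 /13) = 0.27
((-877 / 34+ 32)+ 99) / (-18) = -3577 / 612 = -5.84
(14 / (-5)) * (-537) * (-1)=-7518 / 5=-1503.60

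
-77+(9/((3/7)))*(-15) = -392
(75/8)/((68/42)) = 1575/272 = 5.79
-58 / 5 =-11.60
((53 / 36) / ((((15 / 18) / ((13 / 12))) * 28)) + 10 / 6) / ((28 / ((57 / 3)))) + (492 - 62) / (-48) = -2196109 / 282240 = -7.78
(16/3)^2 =256/9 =28.44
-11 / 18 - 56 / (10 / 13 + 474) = -0.73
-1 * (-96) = 96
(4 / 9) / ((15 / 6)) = 0.18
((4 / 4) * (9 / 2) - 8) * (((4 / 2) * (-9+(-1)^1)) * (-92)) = -6440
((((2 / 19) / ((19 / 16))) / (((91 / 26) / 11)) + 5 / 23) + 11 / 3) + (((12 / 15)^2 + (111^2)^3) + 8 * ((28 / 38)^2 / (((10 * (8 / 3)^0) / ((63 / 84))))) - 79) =8153277313639199278 / 4359075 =1870414552087.13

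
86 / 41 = 2.10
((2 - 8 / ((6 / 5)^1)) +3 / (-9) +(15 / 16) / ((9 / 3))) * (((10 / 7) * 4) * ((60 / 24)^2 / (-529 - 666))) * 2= 1875 / 6692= 0.28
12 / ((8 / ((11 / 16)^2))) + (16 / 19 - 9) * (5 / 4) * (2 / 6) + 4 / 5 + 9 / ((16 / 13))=791231 / 145920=5.42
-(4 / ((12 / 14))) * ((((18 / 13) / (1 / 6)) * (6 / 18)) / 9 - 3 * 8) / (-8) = -539 / 39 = -13.82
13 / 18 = 0.72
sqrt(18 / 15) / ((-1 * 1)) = -sqrt(30) / 5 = -1.10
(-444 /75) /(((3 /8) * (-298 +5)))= 1184 /21975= 0.05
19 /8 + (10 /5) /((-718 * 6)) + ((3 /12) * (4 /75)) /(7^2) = 2.37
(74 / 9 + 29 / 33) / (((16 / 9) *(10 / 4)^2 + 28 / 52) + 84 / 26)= 11713 / 19151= 0.61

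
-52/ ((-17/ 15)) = 780/ 17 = 45.88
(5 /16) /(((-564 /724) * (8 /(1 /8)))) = -905 /144384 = -0.01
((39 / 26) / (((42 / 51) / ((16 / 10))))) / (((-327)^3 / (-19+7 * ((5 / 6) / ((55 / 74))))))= 12512 / 13461826455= 0.00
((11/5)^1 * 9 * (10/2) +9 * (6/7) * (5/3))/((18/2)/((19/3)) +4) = 14877/721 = 20.63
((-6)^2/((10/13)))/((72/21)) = 273/20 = 13.65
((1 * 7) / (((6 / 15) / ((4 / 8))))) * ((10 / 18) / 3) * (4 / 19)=175 / 513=0.34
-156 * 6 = -936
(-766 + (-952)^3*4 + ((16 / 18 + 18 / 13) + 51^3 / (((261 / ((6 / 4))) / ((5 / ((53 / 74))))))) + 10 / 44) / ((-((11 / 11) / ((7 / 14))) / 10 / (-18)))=-68268864160119125 / 219791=-310608096601.40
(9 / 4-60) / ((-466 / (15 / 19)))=3465 / 35416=0.10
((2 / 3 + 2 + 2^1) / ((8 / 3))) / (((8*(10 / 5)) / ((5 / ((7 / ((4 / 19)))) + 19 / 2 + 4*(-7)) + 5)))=-3551 / 2432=-1.46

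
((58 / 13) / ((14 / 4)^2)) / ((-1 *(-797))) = 232 / 507689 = 0.00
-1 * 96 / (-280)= 12 / 35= 0.34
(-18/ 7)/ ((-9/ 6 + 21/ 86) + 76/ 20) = -3870/ 3829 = -1.01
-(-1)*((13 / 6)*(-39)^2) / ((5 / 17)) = 112047 / 10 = 11204.70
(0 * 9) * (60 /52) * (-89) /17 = 0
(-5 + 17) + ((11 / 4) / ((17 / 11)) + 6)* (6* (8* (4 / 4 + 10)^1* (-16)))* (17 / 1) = -1117236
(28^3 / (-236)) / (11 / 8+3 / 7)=-307328 / 5959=-51.57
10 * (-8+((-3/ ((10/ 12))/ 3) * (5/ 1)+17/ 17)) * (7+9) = -2080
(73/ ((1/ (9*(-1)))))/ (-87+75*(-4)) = 73/ 43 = 1.70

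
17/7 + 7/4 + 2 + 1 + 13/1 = 565/28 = 20.18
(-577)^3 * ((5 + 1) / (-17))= 1152600198 / 17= 67800011.65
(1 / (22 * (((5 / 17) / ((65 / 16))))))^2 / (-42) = -48841 / 5203968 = -0.01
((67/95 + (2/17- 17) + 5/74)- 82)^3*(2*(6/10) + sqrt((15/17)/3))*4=-6581470.32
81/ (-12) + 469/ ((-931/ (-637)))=23875/ 76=314.14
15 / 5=3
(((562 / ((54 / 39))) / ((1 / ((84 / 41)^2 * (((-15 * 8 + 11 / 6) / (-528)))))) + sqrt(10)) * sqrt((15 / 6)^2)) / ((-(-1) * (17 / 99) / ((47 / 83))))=23265 * sqrt(10) / 2822 + 29823585155 / 9487564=3169.51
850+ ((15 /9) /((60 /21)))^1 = 10207 /12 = 850.58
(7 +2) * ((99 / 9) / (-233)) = -0.42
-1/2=-0.50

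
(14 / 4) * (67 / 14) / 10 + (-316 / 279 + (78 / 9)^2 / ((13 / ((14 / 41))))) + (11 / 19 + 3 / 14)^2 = 2827878163 / 899308760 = 3.14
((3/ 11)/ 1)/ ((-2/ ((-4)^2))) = -24/ 11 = -2.18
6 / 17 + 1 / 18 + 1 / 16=1153 / 2448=0.47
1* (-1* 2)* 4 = -8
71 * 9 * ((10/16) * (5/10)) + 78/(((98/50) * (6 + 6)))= 159155/784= 203.00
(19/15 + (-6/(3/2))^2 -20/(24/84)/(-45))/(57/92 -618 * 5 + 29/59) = -4597516/754492005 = -0.01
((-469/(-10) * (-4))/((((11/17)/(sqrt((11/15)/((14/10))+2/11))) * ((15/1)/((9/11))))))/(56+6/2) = -2278 * sqrt(37653)/1963225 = -0.23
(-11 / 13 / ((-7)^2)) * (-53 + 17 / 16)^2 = -7596171 / 163072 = -46.58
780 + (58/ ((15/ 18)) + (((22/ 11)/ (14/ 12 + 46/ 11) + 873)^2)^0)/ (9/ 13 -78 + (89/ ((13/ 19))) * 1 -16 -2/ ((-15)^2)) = 84075225/ 107524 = 781.92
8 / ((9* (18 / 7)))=28 / 81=0.35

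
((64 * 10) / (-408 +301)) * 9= -5760 / 107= -53.83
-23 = -23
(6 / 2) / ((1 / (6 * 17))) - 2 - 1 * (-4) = 308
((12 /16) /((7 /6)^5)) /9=648 /16807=0.04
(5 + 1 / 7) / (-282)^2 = 1 / 15463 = 0.00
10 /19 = 0.53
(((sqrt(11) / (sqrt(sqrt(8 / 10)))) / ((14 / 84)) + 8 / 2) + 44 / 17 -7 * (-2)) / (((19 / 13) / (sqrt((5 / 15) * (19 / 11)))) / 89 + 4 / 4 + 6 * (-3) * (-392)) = -38181 * sqrt(114) * 5^(1 / 4) / 66666392171974 -28925 * sqrt(627) / 80952047637397 + 236171149825 / 80952047637397 + 28340537979 * sqrt(22) * 5^(1 / 4) / 66666392171974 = 0.01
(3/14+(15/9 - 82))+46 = -1433/42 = -34.12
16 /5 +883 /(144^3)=47780159 /14929920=3.20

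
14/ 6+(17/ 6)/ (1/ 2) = 8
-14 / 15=-0.93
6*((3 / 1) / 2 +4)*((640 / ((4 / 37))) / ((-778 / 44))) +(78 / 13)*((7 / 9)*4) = -12871976 / 1167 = -11029.97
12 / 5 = 2.40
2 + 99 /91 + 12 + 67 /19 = 32184 /1729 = 18.61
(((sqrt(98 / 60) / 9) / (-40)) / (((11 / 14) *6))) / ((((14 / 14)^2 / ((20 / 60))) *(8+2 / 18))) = -49 *sqrt(30) / 8672400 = -0.00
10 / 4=5 / 2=2.50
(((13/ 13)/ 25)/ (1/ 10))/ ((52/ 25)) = 5/ 26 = 0.19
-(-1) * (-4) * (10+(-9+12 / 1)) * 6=-312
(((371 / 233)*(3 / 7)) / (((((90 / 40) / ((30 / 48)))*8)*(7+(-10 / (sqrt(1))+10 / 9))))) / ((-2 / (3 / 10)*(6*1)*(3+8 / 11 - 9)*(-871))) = 1749 / 25613030144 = 0.00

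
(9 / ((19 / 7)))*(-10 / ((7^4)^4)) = -90 / 90203668688917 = -0.00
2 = 2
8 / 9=0.89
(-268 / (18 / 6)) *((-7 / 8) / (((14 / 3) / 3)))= 201 / 4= 50.25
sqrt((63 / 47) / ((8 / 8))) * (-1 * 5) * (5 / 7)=-75 * sqrt(329) / 329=-4.13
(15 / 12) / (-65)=-1 / 52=-0.02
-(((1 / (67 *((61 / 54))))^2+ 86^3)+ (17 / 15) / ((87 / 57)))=-4621621695002087 / 7266052515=-636056.74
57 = 57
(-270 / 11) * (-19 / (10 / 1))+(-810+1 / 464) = -3896197 / 5104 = -763.36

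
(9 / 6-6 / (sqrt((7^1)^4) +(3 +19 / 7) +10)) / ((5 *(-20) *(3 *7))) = -17 / 25368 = -0.00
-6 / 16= -3 / 8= -0.38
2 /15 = 0.13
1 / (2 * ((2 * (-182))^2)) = 1 / 264992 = 0.00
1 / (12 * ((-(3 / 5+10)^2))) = -25 / 33708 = -0.00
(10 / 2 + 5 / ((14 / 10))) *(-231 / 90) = -22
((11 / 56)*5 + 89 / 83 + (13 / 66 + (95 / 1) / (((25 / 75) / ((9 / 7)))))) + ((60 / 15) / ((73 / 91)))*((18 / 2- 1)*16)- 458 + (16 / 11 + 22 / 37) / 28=227445200009 / 414290184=549.00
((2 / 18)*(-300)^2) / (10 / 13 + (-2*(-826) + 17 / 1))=130000 / 21707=5.99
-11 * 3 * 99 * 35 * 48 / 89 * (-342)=1877087520 / 89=21090871.01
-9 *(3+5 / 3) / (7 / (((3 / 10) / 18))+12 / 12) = -42 / 421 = -0.10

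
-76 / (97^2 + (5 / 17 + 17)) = -0.01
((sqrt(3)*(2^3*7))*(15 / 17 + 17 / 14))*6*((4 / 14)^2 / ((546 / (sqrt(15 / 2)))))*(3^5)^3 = 171842510232*sqrt(10) / 75803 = 7168762.86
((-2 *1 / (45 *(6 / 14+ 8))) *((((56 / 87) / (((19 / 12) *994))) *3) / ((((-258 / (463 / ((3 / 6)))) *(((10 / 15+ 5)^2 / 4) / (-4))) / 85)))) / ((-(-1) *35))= -0.00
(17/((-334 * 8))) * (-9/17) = 9/2672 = 0.00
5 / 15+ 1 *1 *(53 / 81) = 80 / 81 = 0.99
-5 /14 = -0.36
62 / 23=2.70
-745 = -745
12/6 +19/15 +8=169/15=11.27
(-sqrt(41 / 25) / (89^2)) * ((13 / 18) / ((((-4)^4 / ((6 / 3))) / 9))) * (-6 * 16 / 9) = 13 * sqrt(41) / 950520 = 0.00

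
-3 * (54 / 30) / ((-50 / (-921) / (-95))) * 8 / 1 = 1889892 / 25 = 75595.68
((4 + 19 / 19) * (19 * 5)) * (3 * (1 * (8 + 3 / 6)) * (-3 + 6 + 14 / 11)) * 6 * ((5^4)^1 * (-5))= -10674140625 / 11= -970376420.45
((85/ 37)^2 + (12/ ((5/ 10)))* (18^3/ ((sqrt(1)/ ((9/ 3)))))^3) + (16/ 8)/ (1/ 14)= 175966906796982773/ 1369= 128536820158497.28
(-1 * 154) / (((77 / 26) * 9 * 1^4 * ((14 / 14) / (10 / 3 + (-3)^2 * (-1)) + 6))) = -884 / 891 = -0.99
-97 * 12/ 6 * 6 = -1164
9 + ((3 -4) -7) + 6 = 7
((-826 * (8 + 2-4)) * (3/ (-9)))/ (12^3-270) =826/ 729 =1.13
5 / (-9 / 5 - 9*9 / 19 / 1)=-475 / 576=-0.82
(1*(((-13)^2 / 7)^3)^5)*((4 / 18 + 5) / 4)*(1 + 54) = 6772688738835107722583725453873431665 / 170912214357948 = 39626709912322627585221.41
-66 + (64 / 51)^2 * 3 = -53126 / 867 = -61.28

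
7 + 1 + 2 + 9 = 19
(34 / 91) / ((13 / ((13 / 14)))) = 17 / 637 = 0.03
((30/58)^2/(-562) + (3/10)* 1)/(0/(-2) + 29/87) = 1061757/1181605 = 0.90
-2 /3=-0.67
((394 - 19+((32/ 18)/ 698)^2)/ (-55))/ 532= -3699705439/ 288675678060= -0.01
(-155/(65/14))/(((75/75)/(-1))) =434/13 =33.38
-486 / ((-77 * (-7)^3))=-486 / 26411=-0.02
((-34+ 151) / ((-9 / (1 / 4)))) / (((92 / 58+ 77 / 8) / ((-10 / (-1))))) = -7540 / 2601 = -2.90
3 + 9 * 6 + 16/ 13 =757/ 13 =58.23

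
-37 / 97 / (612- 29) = -37 / 56551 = -0.00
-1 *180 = -180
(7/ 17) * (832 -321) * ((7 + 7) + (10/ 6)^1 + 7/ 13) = 2260664/ 663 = 3409.75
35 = 35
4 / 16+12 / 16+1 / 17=18 / 17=1.06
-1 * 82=-82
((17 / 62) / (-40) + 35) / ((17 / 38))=1648877 / 21080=78.22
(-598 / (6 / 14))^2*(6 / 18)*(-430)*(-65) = 489756558200 / 27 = 18139131785.19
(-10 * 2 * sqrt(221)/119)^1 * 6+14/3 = 14/3-120 * sqrt(221)/119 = -10.32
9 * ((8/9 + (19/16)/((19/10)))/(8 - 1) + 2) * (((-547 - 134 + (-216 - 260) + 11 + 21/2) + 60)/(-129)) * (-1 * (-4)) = 665.19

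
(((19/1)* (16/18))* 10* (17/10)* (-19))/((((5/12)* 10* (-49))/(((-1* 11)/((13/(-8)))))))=8640896/47775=180.87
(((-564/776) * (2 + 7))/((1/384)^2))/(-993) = 971.34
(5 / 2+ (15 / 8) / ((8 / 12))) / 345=17 / 1104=0.02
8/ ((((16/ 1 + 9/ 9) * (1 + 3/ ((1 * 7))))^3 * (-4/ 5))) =-343/ 491300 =-0.00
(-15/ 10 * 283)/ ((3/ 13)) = -3679/ 2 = -1839.50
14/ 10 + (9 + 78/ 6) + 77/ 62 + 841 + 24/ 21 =1880923/ 2170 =866.78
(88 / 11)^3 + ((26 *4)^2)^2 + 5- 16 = 116986357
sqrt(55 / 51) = sqrt(2805) / 51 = 1.04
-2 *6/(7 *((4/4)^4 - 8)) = 12/49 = 0.24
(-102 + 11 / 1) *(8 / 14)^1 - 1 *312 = -364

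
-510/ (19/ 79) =-40290/ 19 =-2120.53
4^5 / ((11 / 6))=6144 / 11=558.55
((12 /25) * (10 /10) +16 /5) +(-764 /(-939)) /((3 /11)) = 469264 /70425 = 6.66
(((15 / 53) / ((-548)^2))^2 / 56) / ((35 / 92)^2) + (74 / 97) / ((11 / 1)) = 3214917385610419891 / 46355633114066184832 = 0.07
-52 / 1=-52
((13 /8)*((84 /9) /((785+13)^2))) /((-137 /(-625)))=8125 /74778984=0.00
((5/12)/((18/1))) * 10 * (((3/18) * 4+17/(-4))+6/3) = -475/1296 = -0.37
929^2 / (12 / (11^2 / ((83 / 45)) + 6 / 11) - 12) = -73024.03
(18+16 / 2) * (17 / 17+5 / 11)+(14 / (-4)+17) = 1129 / 22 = 51.32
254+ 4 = 258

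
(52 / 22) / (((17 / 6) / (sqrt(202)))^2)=189072 / 3179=59.48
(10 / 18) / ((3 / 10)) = 50 / 27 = 1.85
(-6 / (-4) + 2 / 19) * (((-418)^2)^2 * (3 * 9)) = 1323168427944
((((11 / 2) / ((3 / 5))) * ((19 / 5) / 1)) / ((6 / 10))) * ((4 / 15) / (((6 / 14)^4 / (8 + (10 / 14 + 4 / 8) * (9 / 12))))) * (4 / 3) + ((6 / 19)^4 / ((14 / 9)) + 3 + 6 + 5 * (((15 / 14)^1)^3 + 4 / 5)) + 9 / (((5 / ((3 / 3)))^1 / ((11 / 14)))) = 64201463045680739 / 11731095031320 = 5472.76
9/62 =0.15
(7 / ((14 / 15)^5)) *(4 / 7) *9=6834375 / 134456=50.83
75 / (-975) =-1 / 13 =-0.08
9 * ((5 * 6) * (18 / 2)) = 2430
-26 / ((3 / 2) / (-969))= 16796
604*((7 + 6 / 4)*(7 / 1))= 35938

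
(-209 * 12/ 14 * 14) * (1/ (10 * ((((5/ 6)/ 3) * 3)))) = -7524/ 25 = -300.96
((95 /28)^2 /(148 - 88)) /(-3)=-1805 /28224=-0.06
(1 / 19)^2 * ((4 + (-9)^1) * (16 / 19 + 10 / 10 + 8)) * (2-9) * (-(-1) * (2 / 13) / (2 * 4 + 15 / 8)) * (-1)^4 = 104720 / 7044193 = 0.01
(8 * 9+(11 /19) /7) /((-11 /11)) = -72.08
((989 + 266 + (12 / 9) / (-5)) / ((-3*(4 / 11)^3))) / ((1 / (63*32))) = -17535525.70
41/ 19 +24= 497/ 19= 26.16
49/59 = 0.83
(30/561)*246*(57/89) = 140220/16643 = 8.43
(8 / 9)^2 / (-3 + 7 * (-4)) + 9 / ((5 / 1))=22279 / 12555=1.77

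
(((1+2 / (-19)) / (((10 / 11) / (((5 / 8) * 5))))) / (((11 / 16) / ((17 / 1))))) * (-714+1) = -1030285 / 19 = -54225.53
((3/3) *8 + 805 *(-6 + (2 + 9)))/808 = 4033/808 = 4.99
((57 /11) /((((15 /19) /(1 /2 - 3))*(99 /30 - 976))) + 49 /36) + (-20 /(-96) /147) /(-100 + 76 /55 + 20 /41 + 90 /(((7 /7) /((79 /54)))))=118015610802007 /85641248784168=1.38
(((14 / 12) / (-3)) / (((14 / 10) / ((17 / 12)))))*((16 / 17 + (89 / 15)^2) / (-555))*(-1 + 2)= 138257 / 5394600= 0.03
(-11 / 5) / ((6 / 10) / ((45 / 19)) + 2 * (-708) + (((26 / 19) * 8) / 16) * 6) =3135 / 2011589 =0.00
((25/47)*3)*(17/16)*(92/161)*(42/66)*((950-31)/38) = 14.91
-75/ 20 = -3.75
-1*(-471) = 471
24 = 24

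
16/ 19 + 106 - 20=86.84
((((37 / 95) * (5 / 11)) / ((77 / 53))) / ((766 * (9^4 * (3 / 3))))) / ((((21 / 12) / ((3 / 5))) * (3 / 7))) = 3922 / 202197521295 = 0.00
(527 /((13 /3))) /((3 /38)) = 20026 /13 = 1540.46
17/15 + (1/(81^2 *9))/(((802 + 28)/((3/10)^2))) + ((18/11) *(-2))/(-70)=49482624677/41931351000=1.18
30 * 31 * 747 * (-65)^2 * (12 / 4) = 8805449250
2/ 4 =1/ 2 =0.50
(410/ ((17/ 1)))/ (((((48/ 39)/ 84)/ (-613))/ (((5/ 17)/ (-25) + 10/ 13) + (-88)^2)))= -4516829798901/ 578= -7814584427.16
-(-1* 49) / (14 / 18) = 63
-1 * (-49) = 49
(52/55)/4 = 13/55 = 0.24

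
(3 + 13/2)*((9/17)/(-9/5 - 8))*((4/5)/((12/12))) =-342/833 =-0.41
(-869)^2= 755161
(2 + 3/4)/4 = 11/16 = 0.69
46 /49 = 0.94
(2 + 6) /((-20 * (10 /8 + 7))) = -8 /165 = -0.05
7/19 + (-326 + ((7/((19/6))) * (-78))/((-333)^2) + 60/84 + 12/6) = -529164856/1638693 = -322.92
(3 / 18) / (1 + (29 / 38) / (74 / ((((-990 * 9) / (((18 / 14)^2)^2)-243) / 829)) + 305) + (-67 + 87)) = 1550168941 / 195345976557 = 0.01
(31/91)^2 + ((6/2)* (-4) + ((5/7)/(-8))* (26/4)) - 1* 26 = -5096367/132496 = -38.46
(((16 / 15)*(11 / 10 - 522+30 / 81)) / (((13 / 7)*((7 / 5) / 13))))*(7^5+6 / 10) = -94487621072 / 2025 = -46660553.62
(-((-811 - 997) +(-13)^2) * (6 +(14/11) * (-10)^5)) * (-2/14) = 208590166/7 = 29798595.14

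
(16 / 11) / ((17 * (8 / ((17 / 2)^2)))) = 17 / 22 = 0.77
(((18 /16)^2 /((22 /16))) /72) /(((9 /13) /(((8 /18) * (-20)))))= -65 /396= -0.16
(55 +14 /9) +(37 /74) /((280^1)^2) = 56.56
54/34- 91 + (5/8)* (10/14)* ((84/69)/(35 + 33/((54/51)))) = -13877845/155227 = -89.40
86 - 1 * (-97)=183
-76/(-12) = 19/3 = 6.33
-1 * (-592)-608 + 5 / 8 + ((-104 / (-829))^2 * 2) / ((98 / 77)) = -590762693 / 38485496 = -15.35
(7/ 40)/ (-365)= -7/ 14600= -0.00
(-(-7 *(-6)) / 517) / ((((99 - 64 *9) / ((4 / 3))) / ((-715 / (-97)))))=3640 / 2174643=0.00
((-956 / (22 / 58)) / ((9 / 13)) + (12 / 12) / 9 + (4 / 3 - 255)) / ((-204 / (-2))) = -192757 / 5049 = -38.18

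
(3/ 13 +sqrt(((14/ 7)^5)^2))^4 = 30821664721/ 28561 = 1079152.16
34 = 34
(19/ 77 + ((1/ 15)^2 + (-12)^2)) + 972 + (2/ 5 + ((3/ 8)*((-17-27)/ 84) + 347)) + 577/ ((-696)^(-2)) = 38740016070031/ 138600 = 279509495.45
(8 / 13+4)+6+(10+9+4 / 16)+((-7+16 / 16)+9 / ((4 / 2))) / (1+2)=29.37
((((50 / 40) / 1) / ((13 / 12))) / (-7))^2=225 / 8281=0.03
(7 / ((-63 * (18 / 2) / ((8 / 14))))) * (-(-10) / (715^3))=-8 / 41450634225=-0.00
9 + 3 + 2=14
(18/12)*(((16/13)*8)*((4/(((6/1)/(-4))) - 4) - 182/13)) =-3968/13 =-305.23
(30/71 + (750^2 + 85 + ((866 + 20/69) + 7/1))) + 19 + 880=2764788433/4899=564357.71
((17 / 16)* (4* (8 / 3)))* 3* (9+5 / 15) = 317.33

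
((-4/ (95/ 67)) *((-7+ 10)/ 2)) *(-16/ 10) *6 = 40.62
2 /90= 0.02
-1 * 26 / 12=-13 / 6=-2.17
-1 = -1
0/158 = 0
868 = 868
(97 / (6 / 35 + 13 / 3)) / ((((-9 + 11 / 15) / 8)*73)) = -305550 / 1070399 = -0.29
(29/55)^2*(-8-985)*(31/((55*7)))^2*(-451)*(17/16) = 559372884321/652190000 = 857.68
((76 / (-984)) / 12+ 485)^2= 235218.76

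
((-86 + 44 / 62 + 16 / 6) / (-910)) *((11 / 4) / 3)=21131 / 253890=0.08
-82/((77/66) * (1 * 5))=-492/35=-14.06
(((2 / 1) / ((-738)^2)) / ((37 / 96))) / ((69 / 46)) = 32 / 5037957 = 0.00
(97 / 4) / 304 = 97 / 1216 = 0.08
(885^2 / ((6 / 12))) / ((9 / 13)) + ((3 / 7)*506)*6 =15847658 / 7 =2263951.14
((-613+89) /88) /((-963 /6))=131 /3531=0.04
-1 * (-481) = 481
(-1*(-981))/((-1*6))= -327/2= -163.50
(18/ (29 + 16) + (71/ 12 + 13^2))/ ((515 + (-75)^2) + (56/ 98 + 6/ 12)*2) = 73633/ 2579700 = 0.03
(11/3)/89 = 11/267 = 0.04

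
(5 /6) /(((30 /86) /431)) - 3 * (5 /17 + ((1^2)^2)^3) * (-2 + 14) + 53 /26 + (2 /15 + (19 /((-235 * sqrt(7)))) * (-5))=19 * sqrt(7) /329 + 9797761 /9945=985.35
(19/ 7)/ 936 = 19/ 6552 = 0.00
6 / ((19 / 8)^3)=3072 / 6859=0.45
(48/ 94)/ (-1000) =-3/ 5875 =-0.00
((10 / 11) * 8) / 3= 80 / 33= 2.42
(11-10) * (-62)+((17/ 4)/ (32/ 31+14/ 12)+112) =42481/ 818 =51.93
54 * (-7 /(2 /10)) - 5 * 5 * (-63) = -315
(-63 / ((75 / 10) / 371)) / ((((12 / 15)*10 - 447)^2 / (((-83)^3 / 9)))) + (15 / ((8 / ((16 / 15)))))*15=3056586128 / 2890815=1057.34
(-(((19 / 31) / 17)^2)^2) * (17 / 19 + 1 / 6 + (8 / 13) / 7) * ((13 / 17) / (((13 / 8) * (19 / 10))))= -172168120 / 357976097523681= -0.00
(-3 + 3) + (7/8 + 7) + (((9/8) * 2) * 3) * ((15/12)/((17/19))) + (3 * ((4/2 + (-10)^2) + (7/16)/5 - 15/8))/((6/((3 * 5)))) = 418281/544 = 768.90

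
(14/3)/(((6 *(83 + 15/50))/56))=80/153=0.52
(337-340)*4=-12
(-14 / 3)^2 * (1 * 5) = 980 / 9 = 108.89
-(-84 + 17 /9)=739 /9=82.11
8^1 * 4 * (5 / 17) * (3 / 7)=480 / 119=4.03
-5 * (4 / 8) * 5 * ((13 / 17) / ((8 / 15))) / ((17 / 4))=-4.22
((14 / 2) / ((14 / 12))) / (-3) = -2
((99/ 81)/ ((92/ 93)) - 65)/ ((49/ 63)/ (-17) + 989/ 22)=-9873039/ 6953498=-1.42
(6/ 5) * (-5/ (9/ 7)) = -14/ 3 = -4.67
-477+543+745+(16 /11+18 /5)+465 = 70458 /55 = 1281.05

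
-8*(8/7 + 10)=-624/7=-89.14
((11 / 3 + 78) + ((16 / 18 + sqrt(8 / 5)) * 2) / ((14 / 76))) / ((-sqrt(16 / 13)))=-94.69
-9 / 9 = -1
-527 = -527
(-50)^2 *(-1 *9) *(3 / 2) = -33750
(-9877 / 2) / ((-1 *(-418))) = -9877 / 836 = -11.81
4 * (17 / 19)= 68 / 19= 3.58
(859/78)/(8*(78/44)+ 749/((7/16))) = 0.01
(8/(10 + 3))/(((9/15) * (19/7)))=280/741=0.38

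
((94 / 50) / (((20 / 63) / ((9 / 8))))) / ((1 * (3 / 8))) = 17.77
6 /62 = 3 /31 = 0.10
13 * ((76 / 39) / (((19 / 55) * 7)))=220 / 21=10.48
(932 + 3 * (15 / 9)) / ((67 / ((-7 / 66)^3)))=-321391 / 19262232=-0.02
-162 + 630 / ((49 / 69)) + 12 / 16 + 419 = 32057 / 28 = 1144.89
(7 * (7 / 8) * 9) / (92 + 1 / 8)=441 / 737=0.60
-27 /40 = -0.68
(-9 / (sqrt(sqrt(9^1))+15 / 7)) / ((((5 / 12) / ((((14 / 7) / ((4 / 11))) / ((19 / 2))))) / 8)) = -33264 / 247+77616* sqrt(3) / 1235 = -25.82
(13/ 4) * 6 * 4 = 78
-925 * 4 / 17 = -3700 / 17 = -217.65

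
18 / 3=6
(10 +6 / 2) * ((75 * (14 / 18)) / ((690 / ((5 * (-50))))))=-56875 / 207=-274.76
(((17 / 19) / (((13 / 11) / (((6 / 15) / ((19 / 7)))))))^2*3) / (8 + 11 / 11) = 6853924 / 1651818675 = 0.00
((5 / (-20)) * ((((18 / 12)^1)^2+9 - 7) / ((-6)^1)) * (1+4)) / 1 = 85 / 96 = 0.89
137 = 137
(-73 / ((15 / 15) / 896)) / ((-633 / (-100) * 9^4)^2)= -654080000 / 17248347590769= -0.00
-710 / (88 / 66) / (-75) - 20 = -12.90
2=2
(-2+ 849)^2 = 717409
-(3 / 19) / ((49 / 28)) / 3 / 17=-0.00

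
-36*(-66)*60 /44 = 3240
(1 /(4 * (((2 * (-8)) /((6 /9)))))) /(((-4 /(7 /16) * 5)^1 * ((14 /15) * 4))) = 1 /16384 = 0.00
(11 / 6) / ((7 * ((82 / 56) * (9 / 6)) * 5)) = 44 / 1845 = 0.02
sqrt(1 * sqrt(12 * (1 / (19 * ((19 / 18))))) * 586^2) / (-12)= -293 * sqrt(19) * 6^(3 / 4) / 114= -42.95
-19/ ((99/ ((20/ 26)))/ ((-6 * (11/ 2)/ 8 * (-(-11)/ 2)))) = 1045/ 312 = 3.35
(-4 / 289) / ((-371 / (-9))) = -36 / 107219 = -0.00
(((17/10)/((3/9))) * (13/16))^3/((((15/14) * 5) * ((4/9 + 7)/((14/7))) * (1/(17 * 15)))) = 312126078537/343040000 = 909.88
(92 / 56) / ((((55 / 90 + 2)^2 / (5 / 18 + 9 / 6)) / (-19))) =-125856 / 15463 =-8.14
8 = 8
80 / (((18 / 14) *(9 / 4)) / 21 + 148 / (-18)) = -9.90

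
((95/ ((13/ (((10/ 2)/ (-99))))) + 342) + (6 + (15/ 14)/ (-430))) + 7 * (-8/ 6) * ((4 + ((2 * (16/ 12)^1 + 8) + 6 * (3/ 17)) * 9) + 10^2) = -42357901745/ 26342316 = -1607.98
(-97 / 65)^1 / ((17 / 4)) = -0.35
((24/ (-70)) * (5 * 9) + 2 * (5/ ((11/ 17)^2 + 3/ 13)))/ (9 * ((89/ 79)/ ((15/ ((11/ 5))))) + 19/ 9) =-942075/ 109240264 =-0.01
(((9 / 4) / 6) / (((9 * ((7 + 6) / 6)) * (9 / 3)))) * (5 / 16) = 5 / 2496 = 0.00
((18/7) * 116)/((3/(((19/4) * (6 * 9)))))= 25503.43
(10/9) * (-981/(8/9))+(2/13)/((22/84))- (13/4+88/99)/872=-5502089299/4489056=-1225.67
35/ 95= 7/ 19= 0.37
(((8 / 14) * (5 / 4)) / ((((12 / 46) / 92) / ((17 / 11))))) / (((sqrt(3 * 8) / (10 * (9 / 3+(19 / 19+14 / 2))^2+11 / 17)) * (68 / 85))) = 24743975 * sqrt(6) / 504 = 120258.16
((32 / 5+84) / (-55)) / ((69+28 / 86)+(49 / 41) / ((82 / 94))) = -16335958 / 702637375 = -0.02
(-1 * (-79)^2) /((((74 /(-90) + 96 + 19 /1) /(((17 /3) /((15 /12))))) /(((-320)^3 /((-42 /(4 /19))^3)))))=-55625383936000 /54395320077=-1022.61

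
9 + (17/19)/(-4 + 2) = 325/38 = 8.55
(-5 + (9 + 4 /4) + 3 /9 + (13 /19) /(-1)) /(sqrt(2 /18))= 265 /19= 13.95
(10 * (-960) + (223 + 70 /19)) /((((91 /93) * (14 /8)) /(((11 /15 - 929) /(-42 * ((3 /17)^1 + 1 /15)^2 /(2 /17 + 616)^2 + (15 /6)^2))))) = 505998171764867699520 /622384830053077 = 812998.88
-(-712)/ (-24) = -89/ 3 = -29.67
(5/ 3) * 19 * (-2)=-190/ 3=-63.33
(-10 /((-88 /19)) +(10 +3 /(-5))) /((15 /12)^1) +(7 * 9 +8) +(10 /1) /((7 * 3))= 466178 /5775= 80.72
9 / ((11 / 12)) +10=218 / 11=19.82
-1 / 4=-0.25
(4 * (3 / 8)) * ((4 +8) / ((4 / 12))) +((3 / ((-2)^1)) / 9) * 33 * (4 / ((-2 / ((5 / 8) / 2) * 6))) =5239 / 96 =54.57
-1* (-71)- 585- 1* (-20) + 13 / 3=-1469 / 3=-489.67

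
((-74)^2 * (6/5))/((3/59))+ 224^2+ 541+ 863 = 904068/5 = 180813.60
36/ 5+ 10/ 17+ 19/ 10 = 1647/ 170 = 9.69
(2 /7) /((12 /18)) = 3 /7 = 0.43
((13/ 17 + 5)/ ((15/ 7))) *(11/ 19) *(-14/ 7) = -15092/ 4845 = -3.11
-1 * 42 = -42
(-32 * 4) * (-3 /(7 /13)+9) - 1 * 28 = -3268 /7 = -466.86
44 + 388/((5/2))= 996/5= 199.20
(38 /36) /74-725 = -965681 /1332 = -724.99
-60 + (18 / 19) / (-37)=-42198 / 703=-60.03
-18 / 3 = -6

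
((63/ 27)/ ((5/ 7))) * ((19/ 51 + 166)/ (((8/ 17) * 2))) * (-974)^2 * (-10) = -98606569285/ 18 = -5478142738.06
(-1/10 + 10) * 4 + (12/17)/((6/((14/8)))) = 6767/170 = 39.81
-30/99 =-10/33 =-0.30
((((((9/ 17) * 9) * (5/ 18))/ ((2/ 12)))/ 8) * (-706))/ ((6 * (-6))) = 5295/ 272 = 19.47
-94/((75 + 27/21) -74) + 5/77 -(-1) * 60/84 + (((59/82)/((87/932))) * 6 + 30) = 26295111/732424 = 35.90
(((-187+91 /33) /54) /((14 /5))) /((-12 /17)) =32300 /18711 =1.73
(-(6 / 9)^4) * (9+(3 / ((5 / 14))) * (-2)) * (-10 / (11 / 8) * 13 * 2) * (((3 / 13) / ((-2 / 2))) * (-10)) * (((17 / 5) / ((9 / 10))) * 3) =-2263040 / 297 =-7619.66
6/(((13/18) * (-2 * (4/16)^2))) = -864/13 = -66.46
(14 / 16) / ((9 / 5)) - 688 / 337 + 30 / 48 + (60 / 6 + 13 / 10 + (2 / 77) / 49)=1186703117 / 114435090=10.37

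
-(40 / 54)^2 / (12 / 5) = -500 / 2187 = -0.23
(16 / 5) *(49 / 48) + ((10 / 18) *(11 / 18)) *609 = 56707 / 270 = 210.03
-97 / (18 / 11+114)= -1067 / 1272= -0.84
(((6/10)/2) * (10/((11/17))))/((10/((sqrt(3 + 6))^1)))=153/110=1.39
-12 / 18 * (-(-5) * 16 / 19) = -2.81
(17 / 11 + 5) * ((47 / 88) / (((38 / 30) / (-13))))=-82485 / 2299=-35.88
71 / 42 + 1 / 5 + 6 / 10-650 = -135977 / 210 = -647.51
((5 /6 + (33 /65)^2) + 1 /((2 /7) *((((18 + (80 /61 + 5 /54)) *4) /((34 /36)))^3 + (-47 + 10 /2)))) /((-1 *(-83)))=13205875494915870347 /1004579404147866927900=0.01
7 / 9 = 0.78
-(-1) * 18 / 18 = 1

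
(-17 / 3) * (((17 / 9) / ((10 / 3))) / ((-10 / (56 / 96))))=2023 / 10800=0.19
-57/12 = -19/4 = -4.75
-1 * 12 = -12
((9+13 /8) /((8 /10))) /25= 17 /32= 0.53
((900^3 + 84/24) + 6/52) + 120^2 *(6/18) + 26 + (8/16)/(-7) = 132678878977/182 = 729004829.54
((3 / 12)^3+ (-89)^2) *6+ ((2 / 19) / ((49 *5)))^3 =153405579164998381 / 3227817964000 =47526.09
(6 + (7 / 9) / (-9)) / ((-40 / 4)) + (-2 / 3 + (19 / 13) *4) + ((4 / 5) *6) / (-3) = 6293 / 2106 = 2.99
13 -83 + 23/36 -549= -22261/36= -618.36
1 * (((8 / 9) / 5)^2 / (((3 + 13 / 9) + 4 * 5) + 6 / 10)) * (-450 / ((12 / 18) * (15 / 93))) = -5952 / 1127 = -5.28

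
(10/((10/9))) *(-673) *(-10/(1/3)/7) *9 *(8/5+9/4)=1798929/2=899464.50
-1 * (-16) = 16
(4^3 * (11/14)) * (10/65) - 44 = -3300/91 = -36.26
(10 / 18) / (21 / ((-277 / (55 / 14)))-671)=-2770 / 3347091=-0.00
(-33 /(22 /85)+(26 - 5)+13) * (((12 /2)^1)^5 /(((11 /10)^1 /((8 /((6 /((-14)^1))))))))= 12337920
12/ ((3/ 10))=40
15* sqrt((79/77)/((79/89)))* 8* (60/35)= 1440* sqrt(6853)/539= 221.16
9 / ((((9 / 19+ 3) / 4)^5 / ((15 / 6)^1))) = 198087920 / 4348377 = 45.55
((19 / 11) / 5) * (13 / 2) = 247 / 110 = 2.25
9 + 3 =12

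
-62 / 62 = -1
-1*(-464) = 464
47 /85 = 0.55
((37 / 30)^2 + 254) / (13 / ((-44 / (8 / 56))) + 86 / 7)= 17707613 / 848475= 20.87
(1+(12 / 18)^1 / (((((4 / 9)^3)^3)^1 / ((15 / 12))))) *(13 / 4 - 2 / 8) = 1938675309 / 524288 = 3697.73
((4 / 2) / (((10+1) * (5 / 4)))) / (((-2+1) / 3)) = -0.44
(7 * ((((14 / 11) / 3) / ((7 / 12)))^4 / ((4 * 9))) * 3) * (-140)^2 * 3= 140492800 / 14641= 9595.85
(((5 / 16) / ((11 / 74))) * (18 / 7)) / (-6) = -555 / 616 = -0.90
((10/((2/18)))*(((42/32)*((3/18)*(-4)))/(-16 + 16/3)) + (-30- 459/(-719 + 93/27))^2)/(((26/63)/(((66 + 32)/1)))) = 4542713100261/22006400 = 206426.91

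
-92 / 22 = -4.18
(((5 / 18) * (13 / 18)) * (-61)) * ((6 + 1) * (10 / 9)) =-138775 / 1458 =-95.18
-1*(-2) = 2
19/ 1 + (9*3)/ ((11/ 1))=236/ 11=21.45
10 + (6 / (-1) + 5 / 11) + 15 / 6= 153 / 22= 6.95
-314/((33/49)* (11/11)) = -15386/33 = -466.24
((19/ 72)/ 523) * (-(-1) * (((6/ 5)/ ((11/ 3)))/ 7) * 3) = 57/ 805420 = 0.00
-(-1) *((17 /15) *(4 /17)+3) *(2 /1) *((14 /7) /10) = 98 /75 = 1.31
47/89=0.53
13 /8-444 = -3539 /8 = -442.38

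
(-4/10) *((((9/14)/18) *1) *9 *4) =-18/35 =-0.51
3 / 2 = 1.50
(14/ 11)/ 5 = 14/ 55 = 0.25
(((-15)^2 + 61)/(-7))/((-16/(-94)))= -240.04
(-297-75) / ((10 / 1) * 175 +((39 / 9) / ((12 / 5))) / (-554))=-0.21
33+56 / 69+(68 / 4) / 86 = 201811 / 5934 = 34.01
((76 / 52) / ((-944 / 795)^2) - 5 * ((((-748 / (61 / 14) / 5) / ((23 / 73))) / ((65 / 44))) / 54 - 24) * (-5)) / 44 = -277837818687677 / 19309074250752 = -14.39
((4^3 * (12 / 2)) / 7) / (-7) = -384 / 49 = -7.84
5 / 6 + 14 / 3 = 5.50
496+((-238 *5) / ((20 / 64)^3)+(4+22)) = -961798 / 25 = -38471.92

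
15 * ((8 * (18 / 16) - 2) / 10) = 21 / 2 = 10.50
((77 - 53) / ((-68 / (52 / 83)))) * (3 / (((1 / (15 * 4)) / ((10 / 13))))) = -43200 / 1411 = -30.62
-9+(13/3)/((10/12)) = -19/5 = -3.80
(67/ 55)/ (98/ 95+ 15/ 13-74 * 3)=-16549/ 2986181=-0.01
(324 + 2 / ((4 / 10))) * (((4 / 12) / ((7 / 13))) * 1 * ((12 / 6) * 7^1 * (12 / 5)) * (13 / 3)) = 444808 / 15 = 29653.87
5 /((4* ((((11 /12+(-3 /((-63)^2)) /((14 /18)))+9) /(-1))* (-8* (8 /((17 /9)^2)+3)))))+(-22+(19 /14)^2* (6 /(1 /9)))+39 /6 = 135671840279 /1615868296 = 83.96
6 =6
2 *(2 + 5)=14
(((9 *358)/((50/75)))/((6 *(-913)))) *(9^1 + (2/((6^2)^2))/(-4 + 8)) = -4175891/525888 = -7.94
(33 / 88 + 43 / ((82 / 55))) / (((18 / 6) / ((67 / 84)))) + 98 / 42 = 119275 / 11808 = 10.10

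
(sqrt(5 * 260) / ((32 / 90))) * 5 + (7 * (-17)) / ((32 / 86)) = -5117 / 16 + 1125 * sqrt(13) / 8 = 187.22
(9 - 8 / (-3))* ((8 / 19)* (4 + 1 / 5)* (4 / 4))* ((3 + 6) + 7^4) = 944720 / 19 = 49722.11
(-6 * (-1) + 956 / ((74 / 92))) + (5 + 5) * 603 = 267308 / 37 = 7224.54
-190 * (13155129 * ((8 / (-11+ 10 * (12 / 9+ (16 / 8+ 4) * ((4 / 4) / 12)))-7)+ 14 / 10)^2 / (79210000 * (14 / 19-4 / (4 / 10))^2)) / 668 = -86712019648371 / 7746886914800000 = -0.01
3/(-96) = -1/32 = -0.03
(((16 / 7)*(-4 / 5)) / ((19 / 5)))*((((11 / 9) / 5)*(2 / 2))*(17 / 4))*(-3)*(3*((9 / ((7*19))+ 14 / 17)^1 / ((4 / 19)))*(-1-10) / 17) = -195052 / 15827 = -12.32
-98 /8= -49 /4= -12.25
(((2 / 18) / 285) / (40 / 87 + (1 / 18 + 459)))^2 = 3364 / 4673376032789025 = 0.00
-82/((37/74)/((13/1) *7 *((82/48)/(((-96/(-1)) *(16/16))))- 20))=3014.43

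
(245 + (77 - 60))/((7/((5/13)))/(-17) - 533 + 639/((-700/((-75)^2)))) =-623560/13491963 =-0.05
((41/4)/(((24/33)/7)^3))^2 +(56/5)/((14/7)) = 83531867.13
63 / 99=7 / 11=0.64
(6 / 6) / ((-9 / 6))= -2 / 3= -0.67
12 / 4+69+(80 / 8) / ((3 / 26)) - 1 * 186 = -82 / 3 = -27.33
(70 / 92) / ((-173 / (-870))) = 15225 / 3979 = 3.83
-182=-182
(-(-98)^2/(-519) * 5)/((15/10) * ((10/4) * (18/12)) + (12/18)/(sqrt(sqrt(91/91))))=14.71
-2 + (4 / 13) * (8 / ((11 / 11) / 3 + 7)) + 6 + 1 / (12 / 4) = 2003 / 429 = 4.67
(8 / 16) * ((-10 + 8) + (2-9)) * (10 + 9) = -171 / 2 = -85.50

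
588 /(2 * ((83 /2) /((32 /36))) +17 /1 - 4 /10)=23520 /4399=5.35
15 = 15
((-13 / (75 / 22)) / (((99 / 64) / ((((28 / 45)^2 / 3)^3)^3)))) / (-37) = 186207807316033415355979268096 / 281463469871929441923556995391845703125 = 0.00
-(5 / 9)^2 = -25 / 81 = -0.31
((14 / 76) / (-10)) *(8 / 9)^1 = -14 / 855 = -0.02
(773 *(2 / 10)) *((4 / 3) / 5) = 3092 / 75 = 41.23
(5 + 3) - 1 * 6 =2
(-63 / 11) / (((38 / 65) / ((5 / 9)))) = -2275 / 418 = -5.44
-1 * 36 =-36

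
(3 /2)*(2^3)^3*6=4608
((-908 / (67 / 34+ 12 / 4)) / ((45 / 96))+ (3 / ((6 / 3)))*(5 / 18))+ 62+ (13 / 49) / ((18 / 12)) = -162528959 / 496860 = -327.11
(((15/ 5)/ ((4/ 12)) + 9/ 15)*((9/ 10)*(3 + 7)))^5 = 15045919506432/ 3125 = 4814694242.06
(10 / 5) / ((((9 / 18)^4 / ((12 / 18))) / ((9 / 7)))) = 192 / 7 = 27.43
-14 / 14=-1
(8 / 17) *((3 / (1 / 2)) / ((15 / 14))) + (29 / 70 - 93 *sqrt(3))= 3629 / 1190 - 93 *sqrt(3)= -158.03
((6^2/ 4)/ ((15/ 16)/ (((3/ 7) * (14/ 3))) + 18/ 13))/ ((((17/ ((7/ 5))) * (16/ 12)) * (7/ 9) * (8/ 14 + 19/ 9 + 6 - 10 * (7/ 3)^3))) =-1592136/ 488650805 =-0.00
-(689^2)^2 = -225360027841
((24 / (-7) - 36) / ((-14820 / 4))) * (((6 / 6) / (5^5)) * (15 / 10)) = 138 / 27015625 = 0.00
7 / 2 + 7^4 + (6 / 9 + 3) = 14449 / 6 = 2408.17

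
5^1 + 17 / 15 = 92 / 15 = 6.13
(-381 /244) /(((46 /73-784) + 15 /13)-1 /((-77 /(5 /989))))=27534564057 /13793348956456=0.00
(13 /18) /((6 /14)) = 91 /54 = 1.69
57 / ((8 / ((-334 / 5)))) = -475.95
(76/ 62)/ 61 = 38/ 1891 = 0.02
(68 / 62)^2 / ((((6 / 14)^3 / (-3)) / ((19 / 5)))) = -7533652 / 43245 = -174.21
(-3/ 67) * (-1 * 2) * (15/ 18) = 5/ 67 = 0.07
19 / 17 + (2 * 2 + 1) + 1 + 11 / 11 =138 / 17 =8.12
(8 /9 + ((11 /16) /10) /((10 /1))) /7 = 12899 /100800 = 0.13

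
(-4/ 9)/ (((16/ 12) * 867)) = -1/ 2601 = -0.00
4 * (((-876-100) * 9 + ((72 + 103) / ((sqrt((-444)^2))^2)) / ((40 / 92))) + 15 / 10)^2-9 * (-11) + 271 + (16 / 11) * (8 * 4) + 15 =131892858081786671987 / 427488627456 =308529513.09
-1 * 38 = -38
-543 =-543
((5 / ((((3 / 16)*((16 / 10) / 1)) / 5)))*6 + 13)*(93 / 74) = 47709 / 74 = 644.72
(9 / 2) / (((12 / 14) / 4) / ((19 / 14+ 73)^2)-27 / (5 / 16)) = -16255215 / 312099988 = -0.05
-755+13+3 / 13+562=-2337 / 13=-179.77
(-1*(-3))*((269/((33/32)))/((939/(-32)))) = -275456/10329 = -26.67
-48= -48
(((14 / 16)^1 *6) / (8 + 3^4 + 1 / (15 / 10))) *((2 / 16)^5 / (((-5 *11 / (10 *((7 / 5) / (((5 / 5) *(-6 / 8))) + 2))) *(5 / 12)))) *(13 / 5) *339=-277641 / 3030016000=-0.00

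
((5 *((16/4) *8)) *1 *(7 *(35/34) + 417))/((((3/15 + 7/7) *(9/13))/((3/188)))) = 9374950/7191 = 1303.71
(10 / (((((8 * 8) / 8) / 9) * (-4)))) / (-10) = 9 / 32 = 0.28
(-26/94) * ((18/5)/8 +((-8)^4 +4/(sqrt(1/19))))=-1065077/940-52 * sqrt(19)/47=-1137.88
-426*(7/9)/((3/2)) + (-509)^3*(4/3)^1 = -1582468736/9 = -175829859.56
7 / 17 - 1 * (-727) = 12366 / 17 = 727.41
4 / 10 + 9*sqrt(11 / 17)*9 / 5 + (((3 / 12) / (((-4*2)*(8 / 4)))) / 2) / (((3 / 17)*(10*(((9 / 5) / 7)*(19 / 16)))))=15821 / 41040 + 81*sqrt(187) / 85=13.42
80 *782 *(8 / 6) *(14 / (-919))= -3503360 / 2757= -1270.71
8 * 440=3520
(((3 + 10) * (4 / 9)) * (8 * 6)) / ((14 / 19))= 7904 / 21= 376.38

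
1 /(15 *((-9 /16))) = -16 /135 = -0.12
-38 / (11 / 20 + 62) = -760 / 1251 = -0.61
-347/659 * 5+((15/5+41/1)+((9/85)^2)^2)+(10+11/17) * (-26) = -8099742501926/34400211875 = -235.46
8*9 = 72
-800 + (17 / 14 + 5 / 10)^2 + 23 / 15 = -584713 / 735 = -795.53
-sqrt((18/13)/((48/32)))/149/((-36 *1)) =sqrt(39)/34866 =0.00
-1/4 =-0.25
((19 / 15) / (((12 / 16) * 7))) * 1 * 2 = 152 / 315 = 0.48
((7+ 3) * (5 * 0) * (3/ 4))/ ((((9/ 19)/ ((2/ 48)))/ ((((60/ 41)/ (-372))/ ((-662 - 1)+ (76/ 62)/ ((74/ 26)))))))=0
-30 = -30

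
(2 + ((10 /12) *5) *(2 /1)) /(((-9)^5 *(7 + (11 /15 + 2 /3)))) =-155 /7440174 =-0.00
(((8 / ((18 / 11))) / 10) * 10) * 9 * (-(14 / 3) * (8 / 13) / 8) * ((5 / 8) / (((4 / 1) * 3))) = -0.82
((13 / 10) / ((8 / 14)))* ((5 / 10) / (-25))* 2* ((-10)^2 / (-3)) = 3.03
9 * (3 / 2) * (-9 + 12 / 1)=81 / 2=40.50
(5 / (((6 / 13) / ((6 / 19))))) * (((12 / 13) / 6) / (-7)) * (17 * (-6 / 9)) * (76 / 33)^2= 103360 / 22869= 4.52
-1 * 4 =-4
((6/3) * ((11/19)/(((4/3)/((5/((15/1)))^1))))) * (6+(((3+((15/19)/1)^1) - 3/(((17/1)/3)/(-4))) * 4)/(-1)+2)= -27764/6137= -4.52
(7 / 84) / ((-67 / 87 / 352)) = -2552 / 67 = -38.09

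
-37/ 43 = -0.86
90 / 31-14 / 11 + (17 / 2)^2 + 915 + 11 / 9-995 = -60119 / 12276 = -4.90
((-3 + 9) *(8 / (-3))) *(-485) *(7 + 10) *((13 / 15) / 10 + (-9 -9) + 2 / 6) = -11595768 / 5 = -2319153.60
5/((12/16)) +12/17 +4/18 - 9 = -215/153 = -1.41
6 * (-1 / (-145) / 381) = 2 / 18415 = 0.00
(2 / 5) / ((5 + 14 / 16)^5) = 65536 / 1146725035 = 0.00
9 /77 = 0.12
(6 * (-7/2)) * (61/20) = -1281/20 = -64.05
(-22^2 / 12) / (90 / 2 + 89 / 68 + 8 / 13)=-9724 / 11313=-0.86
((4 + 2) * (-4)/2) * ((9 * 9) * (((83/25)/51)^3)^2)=-1307761493476/17678883544921875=-0.00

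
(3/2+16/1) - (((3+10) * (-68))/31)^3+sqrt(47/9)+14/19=sqrt(47)/3+26271315115/1132058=23208.97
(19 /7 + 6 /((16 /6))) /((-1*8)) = -139 /224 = -0.62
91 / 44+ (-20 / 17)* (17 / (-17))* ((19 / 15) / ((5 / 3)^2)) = 48707 / 18700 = 2.60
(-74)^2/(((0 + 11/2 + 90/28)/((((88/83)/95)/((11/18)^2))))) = 99356544/5290835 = 18.78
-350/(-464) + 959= 222663/232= 959.75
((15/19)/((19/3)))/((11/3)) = 135/3971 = 0.03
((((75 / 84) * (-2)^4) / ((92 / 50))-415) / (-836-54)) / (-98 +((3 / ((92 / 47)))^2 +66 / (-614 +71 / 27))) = -39827957544 / 8335117925155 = -0.00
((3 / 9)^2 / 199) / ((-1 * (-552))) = 1 / 988632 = 0.00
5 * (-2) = -10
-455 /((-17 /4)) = 1820 /17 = 107.06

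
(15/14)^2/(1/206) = 23175/98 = 236.48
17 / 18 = 0.94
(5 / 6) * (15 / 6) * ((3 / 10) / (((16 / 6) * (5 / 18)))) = 27 / 32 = 0.84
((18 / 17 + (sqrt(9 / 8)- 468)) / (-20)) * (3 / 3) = 3969 / 170- 3 * sqrt(2) / 80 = 23.29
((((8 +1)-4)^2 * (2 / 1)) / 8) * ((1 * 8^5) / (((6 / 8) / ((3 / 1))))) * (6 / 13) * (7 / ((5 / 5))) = 34406400 / 13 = 2646646.15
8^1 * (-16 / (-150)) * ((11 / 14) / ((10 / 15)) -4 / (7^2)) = 688 / 735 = 0.94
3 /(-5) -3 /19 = -72 /95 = -0.76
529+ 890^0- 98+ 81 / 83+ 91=43490 / 83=523.98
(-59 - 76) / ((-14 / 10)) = 675 / 7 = 96.43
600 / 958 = 300 / 479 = 0.63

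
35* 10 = 350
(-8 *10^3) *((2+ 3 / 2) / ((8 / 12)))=-42000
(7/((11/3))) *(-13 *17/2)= -4641/22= -210.95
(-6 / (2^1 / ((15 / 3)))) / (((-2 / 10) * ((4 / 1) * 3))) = 6.25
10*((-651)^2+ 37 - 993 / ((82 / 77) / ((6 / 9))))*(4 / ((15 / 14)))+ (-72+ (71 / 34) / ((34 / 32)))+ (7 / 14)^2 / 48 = 35945143756361 / 2275008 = 15800007.63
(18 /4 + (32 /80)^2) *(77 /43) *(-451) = -8091391 /2150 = -3763.44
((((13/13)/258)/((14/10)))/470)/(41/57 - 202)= -19/649234124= -0.00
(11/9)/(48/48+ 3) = 11/36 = 0.31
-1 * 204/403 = -0.51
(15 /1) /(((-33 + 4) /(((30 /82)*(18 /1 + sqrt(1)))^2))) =-1218375 /48749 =-24.99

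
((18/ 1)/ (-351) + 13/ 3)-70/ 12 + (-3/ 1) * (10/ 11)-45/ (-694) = -627266/ 148863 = -4.21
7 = 7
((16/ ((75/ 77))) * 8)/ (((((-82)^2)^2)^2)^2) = 77/ 2448346787122677286903013414400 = 0.00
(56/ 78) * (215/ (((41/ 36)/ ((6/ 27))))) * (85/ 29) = 4093600/ 46371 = 88.28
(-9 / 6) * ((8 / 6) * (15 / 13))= -30 / 13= -2.31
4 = 4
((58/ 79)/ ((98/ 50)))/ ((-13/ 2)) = -2900/ 50323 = -0.06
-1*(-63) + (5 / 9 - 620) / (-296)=173407 / 2664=65.09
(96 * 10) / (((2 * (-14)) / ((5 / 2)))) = -600 / 7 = -85.71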